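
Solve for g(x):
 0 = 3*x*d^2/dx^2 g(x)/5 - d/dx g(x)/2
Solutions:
 g(x) = C1 + C2*x^(11/6)


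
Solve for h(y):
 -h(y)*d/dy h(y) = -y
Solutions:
 h(y) = -sqrt(C1 + y^2)
 h(y) = sqrt(C1 + y^2)


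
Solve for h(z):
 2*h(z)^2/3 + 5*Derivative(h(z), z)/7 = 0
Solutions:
 h(z) = 15/(C1 + 14*z)


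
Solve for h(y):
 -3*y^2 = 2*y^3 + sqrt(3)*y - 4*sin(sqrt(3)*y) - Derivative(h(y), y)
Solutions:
 h(y) = C1 + y^4/2 + y^3 + sqrt(3)*y^2/2 + 4*sqrt(3)*cos(sqrt(3)*y)/3


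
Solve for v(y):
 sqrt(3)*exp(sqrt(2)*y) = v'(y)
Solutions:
 v(y) = C1 + sqrt(6)*exp(sqrt(2)*y)/2


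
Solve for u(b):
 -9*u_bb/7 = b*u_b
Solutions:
 u(b) = C1 + C2*erf(sqrt(14)*b/6)


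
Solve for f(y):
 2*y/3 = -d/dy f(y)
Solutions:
 f(y) = C1 - y^2/3


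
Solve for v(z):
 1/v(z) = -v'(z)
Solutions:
 v(z) = -sqrt(C1 - 2*z)
 v(z) = sqrt(C1 - 2*z)


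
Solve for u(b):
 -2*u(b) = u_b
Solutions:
 u(b) = C1*exp(-2*b)


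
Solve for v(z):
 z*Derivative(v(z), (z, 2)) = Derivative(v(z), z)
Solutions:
 v(z) = C1 + C2*z^2


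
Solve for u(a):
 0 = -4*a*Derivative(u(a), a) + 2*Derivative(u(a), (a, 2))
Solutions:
 u(a) = C1 + C2*erfi(a)


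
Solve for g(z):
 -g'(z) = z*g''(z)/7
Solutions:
 g(z) = C1 + C2/z^6


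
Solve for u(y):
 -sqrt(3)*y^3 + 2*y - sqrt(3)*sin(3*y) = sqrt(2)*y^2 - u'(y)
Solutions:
 u(y) = C1 + sqrt(3)*y^4/4 + sqrt(2)*y^3/3 - y^2 - sqrt(3)*cos(3*y)/3


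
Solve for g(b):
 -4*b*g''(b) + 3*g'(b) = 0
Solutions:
 g(b) = C1 + C2*b^(7/4)


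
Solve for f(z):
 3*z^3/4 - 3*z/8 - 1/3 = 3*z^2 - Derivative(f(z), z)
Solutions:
 f(z) = C1 - 3*z^4/16 + z^3 + 3*z^2/16 + z/3


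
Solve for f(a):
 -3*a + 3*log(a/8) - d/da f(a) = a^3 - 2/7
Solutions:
 f(a) = C1 - a^4/4 - 3*a^2/2 + 3*a*log(a) - 9*a*log(2) - 19*a/7


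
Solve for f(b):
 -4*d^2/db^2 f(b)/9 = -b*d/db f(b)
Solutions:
 f(b) = C1 + C2*erfi(3*sqrt(2)*b/4)


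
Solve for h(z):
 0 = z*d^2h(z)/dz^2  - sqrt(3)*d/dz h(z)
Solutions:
 h(z) = C1 + C2*z^(1 + sqrt(3))


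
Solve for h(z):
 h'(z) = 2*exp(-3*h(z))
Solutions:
 h(z) = log(C1 + 6*z)/3
 h(z) = log((-3^(1/3) - 3^(5/6)*I)*(C1 + 2*z)^(1/3)/2)
 h(z) = log((-3^(1/3) + 3^(5/6)*I)*(C1 + 2*z)^(1/3)/2)


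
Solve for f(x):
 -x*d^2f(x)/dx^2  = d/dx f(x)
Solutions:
 f(x) = C1 + C2*log(x)


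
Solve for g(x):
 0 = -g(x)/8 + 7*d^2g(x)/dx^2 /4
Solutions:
 g(x) = C1*exp(-sqrt(14)*x/14) + C2*exp(sqrt(14)*x/14)


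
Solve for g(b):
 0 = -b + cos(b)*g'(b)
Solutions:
 g(b) = C1 + Integral(b/cos(b), b)


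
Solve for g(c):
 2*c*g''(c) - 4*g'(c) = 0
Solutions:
 g(c) = C1 + C2*c^3


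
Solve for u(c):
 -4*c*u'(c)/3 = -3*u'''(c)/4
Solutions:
 u(c) = C1 + Integral(C2*airyai(2*6^(1/3)*c/3) + C3*airybi(2*6^(1/3)*c/3), c)


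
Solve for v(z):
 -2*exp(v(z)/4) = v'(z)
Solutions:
 v(z) = 4*log(1/(C1 + 2*z)) + 8*log(2)


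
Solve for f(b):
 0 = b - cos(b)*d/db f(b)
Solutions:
 f(b) = C1 + Integral(b/cos(b), b)


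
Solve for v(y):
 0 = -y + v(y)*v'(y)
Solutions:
 v(y) = -sqrt(C1 + y^2)
 v(y) = sqrt(C1 + y^2)


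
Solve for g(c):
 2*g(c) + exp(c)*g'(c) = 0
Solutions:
 g(c) = C1*exp(2*exp(-c))


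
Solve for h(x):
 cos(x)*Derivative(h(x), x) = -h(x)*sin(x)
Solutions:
 h(x) = C1*cos(x)


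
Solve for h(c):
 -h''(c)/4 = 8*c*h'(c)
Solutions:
 h(c) = C1 + C2*erf(4*c)


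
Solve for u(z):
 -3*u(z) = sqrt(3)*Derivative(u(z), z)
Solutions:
 u(z) = C1*exp(-sqrt(3)*z)


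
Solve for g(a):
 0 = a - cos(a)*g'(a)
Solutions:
 g(a) = C1 + Integral(a/cos(a), a)


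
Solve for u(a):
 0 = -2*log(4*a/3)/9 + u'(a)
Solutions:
 u(a) = C1 + 2*a*log(a)/9 - 2*a*log(3)/9 - 2*a/9 + 4*a*log(2)/9


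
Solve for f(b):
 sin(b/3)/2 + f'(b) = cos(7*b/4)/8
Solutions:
 f(b) = C1 + sin(7*b/4)/14 + 3*cos(b/3)/2


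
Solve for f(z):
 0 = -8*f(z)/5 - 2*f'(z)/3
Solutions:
 f(z) = C1*exp(-12*z/5)


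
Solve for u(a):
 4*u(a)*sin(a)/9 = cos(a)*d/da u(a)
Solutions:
 u(a) = C1/cos(a)^(4/9)


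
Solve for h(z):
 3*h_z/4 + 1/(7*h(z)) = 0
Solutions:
 h(z) = -sqrt(C1 - 168*z)/21
 h(z) = sqrt(C1 - 168*z)/21


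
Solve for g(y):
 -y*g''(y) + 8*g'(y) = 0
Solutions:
 g(y) = C1 + C2*y^9


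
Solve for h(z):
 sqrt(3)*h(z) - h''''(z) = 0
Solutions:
 h(z) = C1*exp(-3^(1/8)*z) + C2*exp(3^(1/8)*z) + C3*sin(3^(1/8)*z) + C4*cos(3^(1/8)*z)


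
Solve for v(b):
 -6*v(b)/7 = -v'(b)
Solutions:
 v(b) = C1*exp(6*b/7)


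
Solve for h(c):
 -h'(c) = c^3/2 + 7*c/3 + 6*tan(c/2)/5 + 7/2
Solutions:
 h(c) = C1 - c^4/8 - 7*c^2/6 - 7*c/2 + 12*log(cos(c/2))/5


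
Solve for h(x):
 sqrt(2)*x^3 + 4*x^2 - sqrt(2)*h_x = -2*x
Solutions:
 h(x) = C1 + x^4/4 + 2*sqrt(2)*x^3/3 + sqrt(2)*x^2/2


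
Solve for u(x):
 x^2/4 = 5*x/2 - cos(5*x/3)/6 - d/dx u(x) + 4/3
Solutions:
 u(x) = C1 - x^3/12 + 5*x^2/4 + 4*x/3 - sin(5*x/3)/10


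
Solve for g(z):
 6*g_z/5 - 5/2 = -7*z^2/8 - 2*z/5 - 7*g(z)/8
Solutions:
 g(z) = C1*exp(-35*z/48) - z^2 + 16*z/7 - 68/245


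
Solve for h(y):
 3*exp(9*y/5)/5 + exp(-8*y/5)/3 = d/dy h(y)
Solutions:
 h(y) = C1 + exp(9*y/5)/3 - 5*exp(-8*y/5)/24


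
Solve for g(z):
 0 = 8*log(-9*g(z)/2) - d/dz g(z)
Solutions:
 -Integral(1/(log(-_y) - log(2) + 2*log(3)), (_y, g(z)))/8 = C1 - z


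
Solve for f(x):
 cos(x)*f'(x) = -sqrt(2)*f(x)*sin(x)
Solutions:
 f(x) = C1*cos(x)^(sqrt(2))


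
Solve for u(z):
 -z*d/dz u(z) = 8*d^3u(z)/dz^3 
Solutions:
 u(z) = C1 + Integral(C2*airyai(-z/2) + C3*airybi(-z/2), z)


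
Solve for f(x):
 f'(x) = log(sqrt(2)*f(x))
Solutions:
 -2*Integral(1/(2*log(_y) + log(2)), (_y, f(x))) = C1 - x


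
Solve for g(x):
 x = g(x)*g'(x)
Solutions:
 g(x) = -sqrt(C1 + x^2)
 g(x) = sqrt(C1 + x^2)


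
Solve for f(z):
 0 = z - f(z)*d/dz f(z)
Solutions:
 f(z) = -sqrt(C1 + z^2)
 f(z) = sqrt(C1 + z^2)


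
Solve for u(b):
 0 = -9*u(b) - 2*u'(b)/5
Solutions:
 u(b) = C1*exp(-45*b/2)


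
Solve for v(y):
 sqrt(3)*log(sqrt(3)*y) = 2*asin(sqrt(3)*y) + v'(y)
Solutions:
 v(y) = C1 + sqrt(3)*y*(log(y) - 1) - 2*y*asin(sqrt(3)*y) + sqrt(3)*y*log(3)/2 - 2*sqrt(3)*sqrt(1 - 3*y^2)/3


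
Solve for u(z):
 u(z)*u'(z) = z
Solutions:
 u(z) = -sqrt(C1 + z^2)
 u(z) = sqrt(C1 + z^2)


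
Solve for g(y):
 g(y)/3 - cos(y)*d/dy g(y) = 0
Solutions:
 g(y) = C1*(sin(y) + 1)^(1/6)/(sin(y) - 1)^(1/6)


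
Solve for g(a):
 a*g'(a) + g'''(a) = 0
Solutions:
 g(a) = C1 + Integral(C2*airyai(-a) + C3*airybi(-a), a)


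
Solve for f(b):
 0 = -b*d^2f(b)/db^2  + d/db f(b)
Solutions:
 f(b) = C1 + C2*b^2


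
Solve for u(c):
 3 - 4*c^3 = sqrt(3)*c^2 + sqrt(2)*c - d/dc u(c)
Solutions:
 u(c) = C1 + c^4 + sqrt(3)*c^3/3 + sqrt(2)*c^2/2 - 3*c


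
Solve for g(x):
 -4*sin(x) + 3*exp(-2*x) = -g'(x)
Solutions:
 g(x) = C1 - 4*cos(x) + 3*exp(-2*x)/2


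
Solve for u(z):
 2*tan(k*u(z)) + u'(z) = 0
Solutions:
 u(z) = Piecewise((-asin(exp(C1*k - 2*k*z))/k + pi/k, Ne(k, 0)), (nan, True))
 u(z) = Piecewise((asin(exp(C1*k - 2*k*z))/k, Ne(k, 0)), (nan, True))


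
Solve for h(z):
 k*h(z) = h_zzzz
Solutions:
 h(z) = C1*exp(-k^(1/4)*z) + C2*exp(k^(1/4)*z) + C3*exp(-I*k^(1/4)*z) + C4*exp(I*k^(1/4)*z)


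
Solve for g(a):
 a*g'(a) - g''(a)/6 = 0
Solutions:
 g(a) = C1 + C2*erfi(sqrt(3)*a)


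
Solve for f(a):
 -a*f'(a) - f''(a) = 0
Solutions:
 f(a) = C1 + C2*erf(sqrt(2)*a/2)


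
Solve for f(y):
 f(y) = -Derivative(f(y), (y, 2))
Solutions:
 f(y) = C1*sin(y) + C2*cos(y)


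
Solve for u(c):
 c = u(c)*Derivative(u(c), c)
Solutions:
 u(c) = -sqrt(C1 + c^2)
 u(c) = sqrt(C1 + c^2)


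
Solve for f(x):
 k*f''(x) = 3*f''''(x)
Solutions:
 f(x) = C1 + C2*x + C3*exp(-sqrt(3)*sqrt(k)*x/3) + C4*exp(sqrt(3)*sqrt(k)*x/3)


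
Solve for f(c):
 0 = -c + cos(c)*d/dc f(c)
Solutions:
 f(c) = C1 + Integral(c/cos(c), c)


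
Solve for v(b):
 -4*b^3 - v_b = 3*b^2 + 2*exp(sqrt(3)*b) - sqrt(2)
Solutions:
 v(b) = C1 - b^4 - b^3 + sqrt(2)*b - 2*sqrt(3)*exp(sqrt(3)*b)/3


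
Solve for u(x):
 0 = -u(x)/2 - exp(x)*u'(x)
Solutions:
 u(x) = C1*exp(exp(-x)/2)


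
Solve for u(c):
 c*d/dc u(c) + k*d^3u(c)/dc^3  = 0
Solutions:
 u(c) = C1 + Integral(C2*airyai(c*(-1/k)^(1/3)) + C3*airybi(c*(-1/k)^(1/3)), c)


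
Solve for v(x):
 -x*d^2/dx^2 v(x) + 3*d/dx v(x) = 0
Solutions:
 v(x) = C1 + C2*x^4


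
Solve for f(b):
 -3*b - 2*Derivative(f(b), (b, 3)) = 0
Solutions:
 f(b) = C1 + C2*b + C3*b^2 - b^4/16


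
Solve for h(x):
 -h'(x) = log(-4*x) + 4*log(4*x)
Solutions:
 h(x) = C1 - 5*x*log(x) + x*(-10*log(2) + 5 - I*pi)


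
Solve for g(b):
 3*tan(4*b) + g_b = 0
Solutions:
 g(b) = C1 + 3*log(cos(4*b))/4


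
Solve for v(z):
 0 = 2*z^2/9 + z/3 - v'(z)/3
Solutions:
 v(z) = C1 + 2*z^3/9 + z^2/2


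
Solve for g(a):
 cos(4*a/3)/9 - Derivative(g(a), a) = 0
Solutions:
 g(a) = C1 + sin(4*a/3)/12


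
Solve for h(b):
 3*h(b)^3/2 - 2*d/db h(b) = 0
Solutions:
 h(b) = -sqrt(2)*sqrt(-1/(C1 + 3*b))
 h(b) = sqrt(2)*sqrt(-1/(C1 + 3*b))


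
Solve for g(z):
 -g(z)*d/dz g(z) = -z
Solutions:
 g(z) = -sqrt(C1 + z^2)
 g(z) = sqrt(C1 + z^2)


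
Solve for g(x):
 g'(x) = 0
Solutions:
 g(x) = C1


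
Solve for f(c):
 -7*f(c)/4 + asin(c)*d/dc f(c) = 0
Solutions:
 f(c) = C1*exp(7*Integral(1/asin(c), c)/4)


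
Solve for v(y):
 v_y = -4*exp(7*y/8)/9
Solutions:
 v(y) = C1 - 32*exp(7*y/8)/63


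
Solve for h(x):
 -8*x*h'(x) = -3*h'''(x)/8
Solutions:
 h(x) = C1 + Integral(C2*airyai(4*3^(2/3)*x/3) + C3*airybi(4*3^(2/3)*x/3), x)


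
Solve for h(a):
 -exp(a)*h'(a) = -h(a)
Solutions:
 h(a) = C1*exp(-exp(-a))


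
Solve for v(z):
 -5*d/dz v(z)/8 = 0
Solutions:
 v(z) = C1


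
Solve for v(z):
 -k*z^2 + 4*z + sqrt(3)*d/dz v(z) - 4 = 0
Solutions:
 v(z) = C1 + sqrt(3)*k*z^3/9 - 2*sqrt(3)*z^2/3 + 4*sqrt(3)*z/3


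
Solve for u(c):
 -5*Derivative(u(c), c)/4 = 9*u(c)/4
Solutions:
 u(c) = C1*exp(-9*c/5)


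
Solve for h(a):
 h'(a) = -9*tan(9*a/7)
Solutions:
 h(a) = C1 + 7*log(cos(9*a/7))


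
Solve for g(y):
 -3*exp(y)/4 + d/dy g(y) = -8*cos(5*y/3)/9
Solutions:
 g(y) = C1 + 3*exp(y)/4 - 8*sin(5*y/3)/15


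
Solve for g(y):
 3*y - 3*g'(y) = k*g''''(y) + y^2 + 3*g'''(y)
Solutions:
 g(y) = C1 + C2*exp(-y*((sqrt(((3 + 2/k^2)^2 - 4/k^4)/k^2)/2 + 3/(2*k) + k^(-3))^(1/3) + 1/k + 1/(k^2*(sqrt(((3 + 2/k^2)^2 - 4/k^4)/k^2)/2 + 3/(2*k) + k^(-3))^(1/3)))) + C3*exp(y*((sqrt(((3 + 2/k^2)^2 - 4/k^4)/k^2)/2 + 3/(2*k) + k^(-3))^(1/3)/2 - sqrt(3)*I*(sqrt(((3 + 2/k^2)^2 - 4/k^4)/k^2)/2 + 3/(2*k) + k^(-3))^(1/3)/2 - 1/k - 2/(k^2*(-1 + sqrt(3)*I)*(sqrt(((3 + 2/k^2)^2 - 4/k^4)/k^2)/2 + 3/(2*k) + k^(-3))^(1/3)))) + C4*exp(y*((sqrt(((3 + 2/k^2)^2 - 4/k^4)/k^2)/2 + 3/(2*k) + k^(-3))^(1/3)/2 + sqrt(3)*I*(sqrt(((3 + 2/k^2)^2 - 4/k^4)/k^2)/2 + 3/(2*k) + k^(-3))^(1/3)/2 - 1/k + 2/(k^2*(1 + sqrt(3)*I)*(sqrt(((3 + 2/k^2)^2 - 4/k^4)/k^2)/2 + 3/(2*k) + k^(-3))^(1/3)))) - y^3/9 + y^2/2 + 2*y/3


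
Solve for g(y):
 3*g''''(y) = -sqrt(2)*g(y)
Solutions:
 g(y) = (C1*sin(2^(5/8)*3^(3/4)*y/6) + C2*cos(2^(5/8)*3^(3/4)*y/6))*exp(-2^(5/8)*3^(3/4)*y/6) + (C3*sin(2^(5/8)*3^(3/4)*y/6) + C4*cos(2^(5/8)*3^(3/4)*y/6))*exp(2^(5/8)*3^(3/4)*y/6)


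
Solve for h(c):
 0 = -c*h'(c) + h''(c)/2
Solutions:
 h(c) = C1 + C2*erfi(c)


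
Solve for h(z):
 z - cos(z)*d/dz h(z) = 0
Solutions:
 h(z) = C1 + Integral(z/cos(z), z)


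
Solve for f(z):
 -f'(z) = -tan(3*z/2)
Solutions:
 f(z) = C1 - 2*log(cos(3*z/2))/3


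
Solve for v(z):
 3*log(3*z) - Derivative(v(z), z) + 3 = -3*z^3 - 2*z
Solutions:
 v(z) = C1 + 3*z^4/4 + z^2 + 3*z*log(z) + z*log(27)


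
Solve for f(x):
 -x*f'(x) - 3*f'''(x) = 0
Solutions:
 f(x) = C1 + Integral(C2*airyai(-3^(2/3)*x/3) + C3*airybi(-3^(2/3)*x/3), x)


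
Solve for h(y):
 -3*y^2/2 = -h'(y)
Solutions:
 h(y) = C1 + y^3/2


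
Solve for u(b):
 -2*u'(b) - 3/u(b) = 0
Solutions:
 u(b) = -sqrt(C1 - 3*b)
 u(b) = sqrt(C1 - 3*b)


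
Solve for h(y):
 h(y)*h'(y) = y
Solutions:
 h(y) = -sqrt(C1 + y^2)
 h(y) = sqrt(C1 + y^2)


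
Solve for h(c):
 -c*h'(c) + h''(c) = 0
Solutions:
 h(c) = C1 + C2*erfi(sqrt(2)*c/2)


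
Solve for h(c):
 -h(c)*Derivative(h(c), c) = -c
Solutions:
 h(c) = -sqrt(C1 + c^2)
 h(c) = sqrt(C1 + c^2)


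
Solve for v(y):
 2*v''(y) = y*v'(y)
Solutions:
 v(y) = C1 + C2*erfi(y/2)


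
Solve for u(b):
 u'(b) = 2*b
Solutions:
 u(b) = C1 + b^2


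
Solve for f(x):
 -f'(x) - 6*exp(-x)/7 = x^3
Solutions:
 f(x) = C1 - x^4/4 + 6*exp(-x)/7


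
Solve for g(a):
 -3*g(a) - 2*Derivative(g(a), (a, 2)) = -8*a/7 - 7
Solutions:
 g(a) = C1*sin(sqrt(6)*a/2) + C2*cos(sqrt(6)*a/2) + 8*a/21 + 7/3


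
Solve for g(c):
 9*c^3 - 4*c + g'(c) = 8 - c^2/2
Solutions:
 g(c) = C1 - 9*c^4/4 - c^3/6 + 2*c^2 + 8*c


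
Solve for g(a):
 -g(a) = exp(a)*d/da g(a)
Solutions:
 g(a) = C1*exp(exp(-a))


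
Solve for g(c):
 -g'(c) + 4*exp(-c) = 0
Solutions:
 g(c) = C1 - 4*exp(-c)


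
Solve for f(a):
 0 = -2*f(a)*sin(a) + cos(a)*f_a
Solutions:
 f(a) = C1/cos(a)^2


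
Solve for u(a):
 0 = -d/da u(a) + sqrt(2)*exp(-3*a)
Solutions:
 u(a) = C1 - sqrt(2)*exp(-3*a)/3


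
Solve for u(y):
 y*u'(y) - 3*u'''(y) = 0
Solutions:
 u(y) = C1 + Integral(C2*airyai(3^(2/3)*y/3) + C3*airybi(3^(2/3)*y/3), y)


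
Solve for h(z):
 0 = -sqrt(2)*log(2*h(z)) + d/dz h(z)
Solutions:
 -sqrt(2)*Integral(1/(log(_y) + log(2)), (_y, h(z)))/2 = C1 - z


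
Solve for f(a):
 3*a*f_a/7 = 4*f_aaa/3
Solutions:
 f(a) = C1 + Integral(C2*airyai(3^(2/3)*98^(1/3)*a/14) + C3*airybi(3^(2/3)*98^(1/3)*a/14), a)


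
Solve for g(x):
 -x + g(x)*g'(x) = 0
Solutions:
 g(x) = -sqrt(C1 + x^2)
 g(x) = sqrt(C1 + x^2)


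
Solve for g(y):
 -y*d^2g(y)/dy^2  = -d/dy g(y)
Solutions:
 g(y) = C1 + C2*y^2


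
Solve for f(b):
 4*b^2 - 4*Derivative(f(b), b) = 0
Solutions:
 f(b) = C1 + b^3/3


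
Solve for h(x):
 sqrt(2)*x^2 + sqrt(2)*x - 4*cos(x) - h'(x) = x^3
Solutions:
 h(x) = C1 - x^4/4 + sqrt(2)*x^3/3 + sqrt(2)*x^2/2 - 4*sin(x)


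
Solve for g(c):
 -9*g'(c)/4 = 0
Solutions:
 g(c) = C1


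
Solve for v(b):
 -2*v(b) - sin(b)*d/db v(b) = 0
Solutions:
 v(b) = C1*(cos(b) + 1)/(cos(b) - 1)


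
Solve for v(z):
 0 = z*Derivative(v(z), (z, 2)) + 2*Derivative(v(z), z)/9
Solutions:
 v(z) = C1 + C2*z^(7/9)


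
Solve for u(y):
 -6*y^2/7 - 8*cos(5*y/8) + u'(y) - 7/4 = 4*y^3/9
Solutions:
 u(y) = C1 + y^4/9 + 2*y^3/7 + 7*y/4 + 64*sin(5*y/8)/5


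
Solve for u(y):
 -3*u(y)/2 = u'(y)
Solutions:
 u(y) = C1*exp(-3*y/2)


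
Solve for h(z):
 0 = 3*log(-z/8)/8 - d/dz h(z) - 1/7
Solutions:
 h(z) = C1 + 3*z*log(-z)/8 + z*(-63*log(2) - 29)/56


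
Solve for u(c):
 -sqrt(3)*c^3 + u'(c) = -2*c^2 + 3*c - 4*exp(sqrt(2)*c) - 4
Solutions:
 u(c) = C1 + sqrt(3)*c^4/4 - 2*c^3/3 + 3*c^2/2 - 4*c - 2*sqrt(2)*exp(sqrt(2)*c)


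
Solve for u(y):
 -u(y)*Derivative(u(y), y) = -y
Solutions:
 u(y) = -sqrt(C1 + y^2)
 u(y) = sqrt(C1 + y^2)


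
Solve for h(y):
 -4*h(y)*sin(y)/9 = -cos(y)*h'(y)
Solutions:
 h(y) = C1/cos(y)^(4/9)


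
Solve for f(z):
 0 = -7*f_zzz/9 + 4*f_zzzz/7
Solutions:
 f(z) = C1 + C2*z + C3*z^2 + C4*exp(49*z/36)


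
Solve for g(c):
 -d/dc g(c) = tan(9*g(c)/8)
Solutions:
 g(c) = -8*asin(C1*exp(-9*c/8))/9 + 8*pi/9
 g(c) = 8*asin(C1*exp(-9*c/8))/9


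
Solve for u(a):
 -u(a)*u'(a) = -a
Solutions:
 u(a) = -sqrt(C1 + a^2)
 u(a) = sqrt(C1 + a^2)


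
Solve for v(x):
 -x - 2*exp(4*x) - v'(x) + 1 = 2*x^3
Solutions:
 v(x) = C1 - x^4/2 - x^2/2 + x - exp(4*x)/2


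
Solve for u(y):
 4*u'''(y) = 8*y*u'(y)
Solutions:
 u(y) = C1 + Integral(C2*airyai(2^(1/3)*y) + C3*airybi(2^(1/3)*y), y)


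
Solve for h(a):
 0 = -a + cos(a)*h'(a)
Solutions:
 h(a) = C1 + Integral(a/cos(a), a)


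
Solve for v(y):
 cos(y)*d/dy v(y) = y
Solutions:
 v(y) = C1 + Integral(y/cos(y), y)


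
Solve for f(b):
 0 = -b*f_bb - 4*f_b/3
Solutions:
 f(b) = C1 + C2/b^(1/3)


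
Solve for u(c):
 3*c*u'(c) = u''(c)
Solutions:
 u(c) = C1 + C2*erfi(sqrt(6)*c/2)


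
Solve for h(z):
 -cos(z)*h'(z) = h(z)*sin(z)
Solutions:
 h(z) = C1*cos(z)


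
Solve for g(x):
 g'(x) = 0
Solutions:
 g(x) = C1


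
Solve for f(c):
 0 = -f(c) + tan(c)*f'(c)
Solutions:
 f(c) = C1*sin(c)


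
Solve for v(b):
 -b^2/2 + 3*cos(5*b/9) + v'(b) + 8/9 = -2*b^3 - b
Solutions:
 v(b) = C1 - b^4/2 + b^3/6 - b^2/2 - 8*b/9 - 27*sin(5*b/9)/5


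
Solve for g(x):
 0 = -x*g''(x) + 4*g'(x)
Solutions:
 g(x) = C1 + C2*x^5


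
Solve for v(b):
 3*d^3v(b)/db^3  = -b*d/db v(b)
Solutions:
 v(b) = C1 + Integral(C2*airyai(-3^(2/3)*b/3) + C3*airybi(-3^(2/3)*b/3), b)


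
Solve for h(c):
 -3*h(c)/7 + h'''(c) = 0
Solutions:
 h(c) = C3*exp(3^(1/3)*7^(2/3)*c/7) + (C1*sin(3^(5/6)*7^(2/3)*c/14) + C2*cos(3^(5/6)*7^(2/3)*c/14))*exp(-3^(1/3)*7^(2/3)*c/14)


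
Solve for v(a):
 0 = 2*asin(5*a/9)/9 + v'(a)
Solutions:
 v(a) = C1 - 2*a*asin(5*a/9)/9 - 2*sqrt(81 - 25*a^2)/45


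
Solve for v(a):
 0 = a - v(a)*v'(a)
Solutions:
 v(a) = -sqrt(C1 + a^2)
 v(a) = sqrt(C1 + a^2)


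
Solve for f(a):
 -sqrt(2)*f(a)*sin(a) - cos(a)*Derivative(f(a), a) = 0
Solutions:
 f(a) = C1*cos(a)^(sqrt(2))


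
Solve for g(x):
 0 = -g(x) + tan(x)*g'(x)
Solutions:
 g(x) = C1*sin(x)


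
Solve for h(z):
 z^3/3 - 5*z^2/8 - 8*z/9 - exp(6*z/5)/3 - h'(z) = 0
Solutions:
 h(z) = C1 + z^4/12 - 5*z^3/24 - 4*z^2/9 - 5*exp(6*z/5)/18


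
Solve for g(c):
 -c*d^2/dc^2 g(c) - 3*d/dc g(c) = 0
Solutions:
 g(c) = C1 + C2/c^2


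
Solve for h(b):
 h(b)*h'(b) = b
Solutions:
 h(b) = -sqrt(C1 + b^2)
 h(b) = sqrt(C1 + b^2)


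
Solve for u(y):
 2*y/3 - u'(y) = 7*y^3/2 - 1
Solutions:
 u(y) = C1 - 7*y^4/8 + y^2/3 + y


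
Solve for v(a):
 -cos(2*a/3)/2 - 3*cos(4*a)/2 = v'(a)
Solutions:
 v(a) = C1 - 3*sin(2*a/3)/4 - 3*sin(4*a)/8


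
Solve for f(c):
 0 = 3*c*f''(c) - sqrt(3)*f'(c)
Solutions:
 f(c) = C1 + C2*c^(sqrt(3)/3 + 1)


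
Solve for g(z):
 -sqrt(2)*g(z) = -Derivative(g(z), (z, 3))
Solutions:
 g(z) = C3*exp(2^(1/6)*z) + (C1*sin(2^(1/6)*sqrt(3)*z/2) + C2*cos(2^(1/6)*sqrt(3)*z/2))*exp(-2^(1/6)*z/2)


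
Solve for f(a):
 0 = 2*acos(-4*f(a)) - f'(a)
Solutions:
 Integral(1/acos(-4*_y), (_y, f(a))) = C1 + 2*a


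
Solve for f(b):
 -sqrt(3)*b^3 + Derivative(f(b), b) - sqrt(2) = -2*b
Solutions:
 f(b) = C1 + sqrt(3)*b^4/4 - b^2 + sqrt(2)*b


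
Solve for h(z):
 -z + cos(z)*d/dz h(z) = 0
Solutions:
 h(z) = C1 + Integral(z/cos(z), z)


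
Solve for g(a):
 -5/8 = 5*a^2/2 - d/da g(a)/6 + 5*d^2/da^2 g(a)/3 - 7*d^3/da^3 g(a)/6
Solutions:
 g(a) = C1 + C2*exp(a*(5 - 3*sqrt(2))/7) + C3*exp(a*(3*sqrt(2) + 5)/7) + 5*a^3 + 150*a^2 + 11175*a/4


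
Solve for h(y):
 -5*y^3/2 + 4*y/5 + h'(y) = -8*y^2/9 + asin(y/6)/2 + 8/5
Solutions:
 h(y) = C1 + 5*y^4/8 - 8*y^3/27 - 2*y^2/5 + y*asin(y/6)/2 + 8*y/5 + sqrt(36 - y^2)/2


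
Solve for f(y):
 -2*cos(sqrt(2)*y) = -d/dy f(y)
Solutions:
 f(y) = C1 + sqrt(2)*sin(sqrt(2)*y)


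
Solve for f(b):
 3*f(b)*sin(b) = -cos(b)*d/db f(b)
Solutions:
 f(b) = C1*cos(b)^3


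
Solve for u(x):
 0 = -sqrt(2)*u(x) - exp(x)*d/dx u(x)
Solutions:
 u(x) = C1*exp(sqrt(2)*exp(-x))


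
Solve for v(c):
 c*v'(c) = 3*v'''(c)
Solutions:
 v(c) = C1 + Integral(C2*airyai(3^(2/3)*c/3) + C3*airybi(3^(2/3)*c/3), c)


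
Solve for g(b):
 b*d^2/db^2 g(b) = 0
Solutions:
 g(b) = C1 + C2*b


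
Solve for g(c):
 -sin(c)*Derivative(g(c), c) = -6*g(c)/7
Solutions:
 g(c) = C1*(cos(c) - 1)^(3/7)/(cos(c) + 1)^(3/7)


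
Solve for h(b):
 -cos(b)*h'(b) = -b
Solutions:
 h(b) = C1 + Integral(b/cos(b), b)


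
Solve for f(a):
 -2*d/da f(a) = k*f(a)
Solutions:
 f(a) = C1*exp(-a*k/2)


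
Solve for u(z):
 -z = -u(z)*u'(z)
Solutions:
 u(z) = -sqrt(C1 + z^2)
 u(z) = sqrt(C1 + z^2)


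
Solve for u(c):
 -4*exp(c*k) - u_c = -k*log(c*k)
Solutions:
 u(c) = C1 + c*k*log(c*k) - c*k + Piecewise((-4*exp(c*k)/k, Ne(k, 0)), (-4*c, True))


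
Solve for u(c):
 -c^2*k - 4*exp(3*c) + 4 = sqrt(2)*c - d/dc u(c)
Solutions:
 u(c) = C1 + c^3*k/3 + sqrt(2)*c^2/2 - 4*c + 4*exp(3*c)/3


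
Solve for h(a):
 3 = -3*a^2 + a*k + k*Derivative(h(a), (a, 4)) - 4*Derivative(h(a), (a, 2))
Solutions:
 h(a) = C1 + C2*a + C3*exp(-2*a*sqrt(1/k)) + C4*exp(2*a*sqrt(1/k)) - a^4/16 + a^3*k/24 + 3*a^2*(-k - 2)/16


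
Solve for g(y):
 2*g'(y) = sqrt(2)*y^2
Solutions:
 g(y) = C1 + sqrt(2)*y^3/6


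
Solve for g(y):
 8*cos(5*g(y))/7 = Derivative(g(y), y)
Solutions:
 -8*y/7 - log(sin(5*g(y)) - 1)/10 + log(sin(5*g(y)) + 1)/10 = C1


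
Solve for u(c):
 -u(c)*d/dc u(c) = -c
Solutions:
 u(c) = -sqrt(C1 + c^2)
 u(c) = sqrt(C1 + c^2)


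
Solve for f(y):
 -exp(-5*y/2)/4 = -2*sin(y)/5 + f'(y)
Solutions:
 f(y) = C1 - 2*cos(y)/5 + exp(-5*y/2)/10


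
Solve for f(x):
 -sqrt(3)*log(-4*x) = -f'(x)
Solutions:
 f(x) = C1 + sqrt(3)*x*log(-x) + sqrt(3)*x*(-1 + 2*log(2))


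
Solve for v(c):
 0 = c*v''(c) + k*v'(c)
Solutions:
 v(c) = C1 + c^(1 - re(k))*(C2*sin(log(c)*Abs(im(k))) + C3*cos(log(c)*im(k)))


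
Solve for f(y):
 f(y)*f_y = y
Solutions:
 f(y) = -sqrt(C1 + y^2)
 f(y) = sqrt(C1 + y^2)


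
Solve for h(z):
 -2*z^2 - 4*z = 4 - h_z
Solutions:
 h(z) = C1 + 2*z^3/3 + 2*z^2 + 4*z


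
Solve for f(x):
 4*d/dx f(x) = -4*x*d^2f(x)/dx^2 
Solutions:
 f(x) = C1 + C2*log(x)


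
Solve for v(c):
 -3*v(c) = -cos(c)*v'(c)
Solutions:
 v(c) = C1*(sin(c) + 1)^(3/2)/(sin(c) - 1)^(3/2)


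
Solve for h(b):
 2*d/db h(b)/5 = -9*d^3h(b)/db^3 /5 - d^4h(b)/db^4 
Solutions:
 h(b) = C1 + C2*exp(b*(-6 + 9/(5*sqrt(79) + 52)^(1/3) + (5*sqrt(79) + 52)^(1/3))/10)*sin(sqrt(3)*b*(-(5*sqrt(79) + 52)^(1/3) + 9/(5*sqrt(79) + 52)^(1/3))/10) + C3*exp(b*(-6 + 9/(5*sqrt(79) + 52)^(1/3) + (5*sqrt(79) + 52)^(1/3))/10)*cos(sqrt(3)*b*(-(5*sqrt(79) + 52)^(1/3) + 9/(5*sqrt(79) + 52)^(1/3))/10) + C4*exp(-b*(9/(5*sqrt(79) + 52)^(1/3) + 3 + (5*sqrt(79) + 52)^(1/3))/5)


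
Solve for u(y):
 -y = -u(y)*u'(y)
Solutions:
 u(y) = -sqrt(C1 + y^2)
 u(y) = sqrt(C1 + y^2)


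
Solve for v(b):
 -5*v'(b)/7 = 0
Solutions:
 v(b) = C1


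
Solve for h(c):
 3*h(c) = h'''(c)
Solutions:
 h(c) = C3*exp(3^(1/3)*c) + (C1*sin(3^(5/6)*c/2) + C2*cos(3^(5/6)*c/2))*exp(-3^(1/3)*c/2)


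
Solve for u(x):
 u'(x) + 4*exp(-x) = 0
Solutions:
 u(x) = C1 + 4*exp(-x)


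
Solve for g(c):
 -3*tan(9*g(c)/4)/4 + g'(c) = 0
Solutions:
 g(c) = -4*asin(C1*exp(27*c/16))/9 + 4*pi/9
 g(c) = 4*asin(C1*exp(27*c/16))/9


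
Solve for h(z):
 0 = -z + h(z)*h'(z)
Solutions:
 h(z) = -sqrt(C1 + z^2)
 h(z) = sqrt(C1 + z^2)


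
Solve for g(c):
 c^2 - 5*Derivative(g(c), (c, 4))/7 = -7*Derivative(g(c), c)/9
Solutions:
 g(c) = C1 + C4*exp(7^(2/3)*75^(1/3)*c/15) - 3*c^3/7 + (C2*sin(3^(5/6)*35^(2/3)*c/30) + C3*cos(3^(5/6)*35^(2/3)*c/30))*exp(-7^(2/3)*75^(1/3)*c/30)


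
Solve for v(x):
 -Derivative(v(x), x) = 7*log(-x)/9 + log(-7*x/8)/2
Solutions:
 v(x) = C1 - 23*x*log(-x)/18 + x*(-9*log(7) + 27*log(2) + 23)/18


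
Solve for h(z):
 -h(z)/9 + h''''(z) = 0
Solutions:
 h(z) = C1*exp(-sqrt(3)*z/3) + C2*exp(sqrt(3)*z/3) + C3*sin(sqrt(3)*z/3) + C4*cos(sqrt(3)*z/3)


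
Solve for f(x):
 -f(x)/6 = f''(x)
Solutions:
 f(x) = C1*sin(sqrt(6)*x/6) + C2*cos(sqrt(6)*x/6)


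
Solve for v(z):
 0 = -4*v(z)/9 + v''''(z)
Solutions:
 v(z) = C1*exp(-sqrt(6)*z/3) + C2*exp(sqrt(6)*z/3) + C3*sin(sqrt(6)*z/3) + C4*cos(sqrt(6)*z/3)


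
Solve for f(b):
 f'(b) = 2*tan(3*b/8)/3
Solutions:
 f(b) = C1 - 16*log(cos(3*b/8))/9


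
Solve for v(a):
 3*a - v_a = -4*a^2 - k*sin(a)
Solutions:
 v(a) = C1 + 4*a^3/3 + 3*a^2/2 - k*cos(a)


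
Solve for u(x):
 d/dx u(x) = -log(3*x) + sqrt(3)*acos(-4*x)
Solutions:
 u(x) = C1 - x*log(x) - x*log(3) + x + sqrt(3)*(x*acos(-4*x) + sqrt(1 - 16*x^2)/4)


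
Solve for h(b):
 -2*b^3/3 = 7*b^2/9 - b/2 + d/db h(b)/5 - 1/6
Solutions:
 h(b) = C1 - 5*b^4/6 - 35*b^3/27 + 5*b^2/4 + 5*b/6


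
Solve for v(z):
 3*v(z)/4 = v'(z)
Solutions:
 v(z) = C1*exp(3*z/4)


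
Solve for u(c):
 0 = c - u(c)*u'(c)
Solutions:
 u(c) = -sqrt(C1 + c^2)
 u(c) = sqrt(C1 + c^2)


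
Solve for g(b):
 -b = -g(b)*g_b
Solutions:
 g(b) = -sqrt(C1 + b^2)
 g(b) = sqrt(C1 + b^2)


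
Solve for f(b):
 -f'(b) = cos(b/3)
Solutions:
 f(b) = C1 - 3*sin(b/3)


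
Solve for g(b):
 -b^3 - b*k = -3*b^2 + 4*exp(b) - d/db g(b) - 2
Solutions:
 g(b) = C1 + b^4/4 - b^3 + b^2*k/2 - 2*b + 4*exp(b)


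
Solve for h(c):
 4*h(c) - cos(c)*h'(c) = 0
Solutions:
 h(c) = C1*(sin(c)^2 + 2*sin(c) + 1)/(sin(c)^2 - 2*sin(c) + 1)


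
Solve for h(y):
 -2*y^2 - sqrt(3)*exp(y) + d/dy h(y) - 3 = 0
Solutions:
 h(y) = C1 + 2*y^3/3 + 3*y + sqrt(3)*exp(y)


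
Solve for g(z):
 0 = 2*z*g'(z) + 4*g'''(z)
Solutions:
 g(z) = C1 + Integral(C2*airyai(-2^(2/3)*z/2) + C3*airybi(-2^(2/3)*z/2), z)


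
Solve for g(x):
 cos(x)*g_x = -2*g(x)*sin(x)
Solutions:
 g(x) = C1*cos(x)^2


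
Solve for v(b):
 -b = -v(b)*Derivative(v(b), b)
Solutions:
 v(b) = -sqrt(C1 + b^2)
 v(b) = sqrt(C1 + b^2)


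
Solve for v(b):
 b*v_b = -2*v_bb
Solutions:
 v(b) = C1 + C2*erf(b/2)


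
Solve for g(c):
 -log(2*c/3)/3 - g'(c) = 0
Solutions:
 g(c) = C1 - c*log(c)/3 - c*log(2)/3 + c/3 + c*log(3)/3


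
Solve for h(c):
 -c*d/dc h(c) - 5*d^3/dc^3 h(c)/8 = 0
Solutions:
 h(c) = C1 + Integral(C2*airyai(-2*5^(2/3)*c/5) + C3*airybi(-2*5^(2/3)*c/5), c)


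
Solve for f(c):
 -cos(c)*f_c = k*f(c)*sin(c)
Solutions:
 f(c) = C1*exp(k*log(cos(c)))


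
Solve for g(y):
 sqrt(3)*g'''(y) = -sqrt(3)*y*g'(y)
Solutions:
 g(y) = C1 + Integral(C2*airyai(-y) + C3*airybi(-y), y)


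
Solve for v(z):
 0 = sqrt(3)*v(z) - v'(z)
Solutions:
 v(z) = C1*exp(sqrt(3)*z)


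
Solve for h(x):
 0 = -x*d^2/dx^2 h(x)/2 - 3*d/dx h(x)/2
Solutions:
 h(x) = C1 + C2/x^2


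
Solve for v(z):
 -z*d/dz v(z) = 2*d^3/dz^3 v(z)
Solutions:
 v(z) = C1 + Integral(C2*airyai(-2^(2/3)*z/2) + C3*airybi(-2^(2/3)*z/2), z)


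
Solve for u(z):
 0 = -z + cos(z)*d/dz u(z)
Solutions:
 u(z) = C1 + Integral(z/cos(z), z)


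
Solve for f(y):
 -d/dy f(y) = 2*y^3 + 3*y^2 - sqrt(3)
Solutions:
 f(y) = C1 - y^4/2 - y^3 + sqrt(3)*y


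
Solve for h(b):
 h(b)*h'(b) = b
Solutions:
 h(b) = -sqrt(C1 + b^2)
 h(b) = sqrt(C1 + b^2)


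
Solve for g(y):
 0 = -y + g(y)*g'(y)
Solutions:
 g(y) = -sqrt(C1 + y^2)
 g(y) = sqrt(C1 + y^2)


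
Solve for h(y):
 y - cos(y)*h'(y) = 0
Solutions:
 h(y) = C1 + Integral(y/cos(y), y)


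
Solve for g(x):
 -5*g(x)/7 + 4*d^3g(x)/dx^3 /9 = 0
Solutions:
 g(x) = C3*exp(4410^(1/3)*x/14) + (C1*sin(3*3^(1/6)*490^(1/3)*x/28) + C2*cos(3*3^(1/6)*490^(1/3)*x/28))*exp(-4410^(1/3)*x/28)


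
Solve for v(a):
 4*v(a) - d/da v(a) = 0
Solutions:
 v(a) = C1*exp(4*a)


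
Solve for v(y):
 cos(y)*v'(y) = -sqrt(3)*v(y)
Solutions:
 v(y) = C1*(sin(y) - 1)^(sqrt(3)/2)/(sin(y) + 1)^(sqrt(3)/2)


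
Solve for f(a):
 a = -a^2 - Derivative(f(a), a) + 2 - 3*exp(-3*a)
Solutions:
 f(a) = C1 - a^3/3 - a^2/2 + 2*a + exp(-3*a)


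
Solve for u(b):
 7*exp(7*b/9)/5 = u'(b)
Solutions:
 u(b) = C1 + 9*exp(7*b/9)/5


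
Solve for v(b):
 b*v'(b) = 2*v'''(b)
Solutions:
 v(b) = C1 + Integral(C2*airyai(2^(2/3)*b/2) + C3*airybi(2^(2/3)*b/2), b)


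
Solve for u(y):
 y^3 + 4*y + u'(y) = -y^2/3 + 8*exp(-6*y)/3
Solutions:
 u(y) = C1 - y^4/4 - y^3/9 - 2*y^2 - 4*exp(-6*y)/9


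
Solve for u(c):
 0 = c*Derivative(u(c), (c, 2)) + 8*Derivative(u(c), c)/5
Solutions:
 u(c) = C1 + C2/c^(3/5)


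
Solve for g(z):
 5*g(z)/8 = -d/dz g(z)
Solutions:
 g(z) = C1*exp(-5*z/8)


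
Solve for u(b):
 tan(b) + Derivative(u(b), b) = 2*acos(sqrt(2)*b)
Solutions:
 u(b) = C1 + 2*b*acos(sqrt(2)*b) - sqrt(2)*sqrt(1 - 2*b^2) + log(cos(b))


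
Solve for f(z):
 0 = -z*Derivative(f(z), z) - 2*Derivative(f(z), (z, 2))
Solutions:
 f(z) = C1 + C2*erf(z/2)


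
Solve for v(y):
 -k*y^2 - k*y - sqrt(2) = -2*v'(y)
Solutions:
 v(y) = C1 + k*y^3/6 + k*y^2/4 + sqrt(2)*y/2


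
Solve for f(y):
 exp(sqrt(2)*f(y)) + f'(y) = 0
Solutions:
 f(y) = sqrt(2)*(2*log(1/(C1 + y)) - log(2))/4


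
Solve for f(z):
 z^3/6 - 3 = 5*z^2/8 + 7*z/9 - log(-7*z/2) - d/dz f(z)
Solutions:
 f(z) = C1 - z^4/24 + 5*z^3/24 + 7*z^2/18 - z*log(-z) + z*(-log(7) + log(2) + 4)


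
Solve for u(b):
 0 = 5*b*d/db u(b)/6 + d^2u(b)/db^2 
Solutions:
 u(b) = C1 + C2*erf(sqrt(15)*b/6)


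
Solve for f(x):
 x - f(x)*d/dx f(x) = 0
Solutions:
 f(x) = -sqrt(C1 + x^2)
 f(x) = sqrt(C1 + x^2)


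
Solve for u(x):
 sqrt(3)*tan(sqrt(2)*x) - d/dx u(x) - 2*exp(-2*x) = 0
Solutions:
 u(x) = C1 + sqrt(6)*log(tan(sqrt(2)*x)^2 + 1)/4 + exp(-2*x)


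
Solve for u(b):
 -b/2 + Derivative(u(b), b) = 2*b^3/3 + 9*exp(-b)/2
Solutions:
 u(b) = C1 + b^4/6 + b^2/4 - 9*exp(-b)/2


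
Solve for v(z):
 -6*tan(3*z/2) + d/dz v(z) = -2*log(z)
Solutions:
 v(z) = C1 - 2*z*log(z) + 2*z - 4*log(cos(3*z/2))


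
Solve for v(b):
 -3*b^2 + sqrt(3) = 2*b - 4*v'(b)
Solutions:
 v(b) = C1 + b^3/4 + b^2/4 - sqrt(3)*b/4


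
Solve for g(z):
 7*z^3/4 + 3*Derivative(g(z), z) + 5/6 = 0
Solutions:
 g(z) = C1 - 7*z^4/48 - 5*z/18


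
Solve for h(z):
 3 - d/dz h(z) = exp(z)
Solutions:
 h(z) = C1 + 3*z - exp(z)


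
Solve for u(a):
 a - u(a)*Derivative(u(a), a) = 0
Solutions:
 u(a) = -sqrt(C1 + a^2)
 u(a) = sqrt(C1 + a^2)


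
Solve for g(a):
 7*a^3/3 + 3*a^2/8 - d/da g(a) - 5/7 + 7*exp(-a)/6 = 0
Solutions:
 g(a) = C1 + 7*a^4/12 + a^3/8 - 5*a/7 - 7*exp(-a)/6


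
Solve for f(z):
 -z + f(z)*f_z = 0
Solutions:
 f(z) = -sqrt(C1 + z^2)
 f(z) = sqrt(C1 + z^2)


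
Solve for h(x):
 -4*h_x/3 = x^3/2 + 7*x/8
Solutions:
 h(x) = C1 - 3*x^4/32 - 21*x^2/64


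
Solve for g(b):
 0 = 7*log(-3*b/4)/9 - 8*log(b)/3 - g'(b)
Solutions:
 g(b) = C1 - 17*b*log(b)/9 + b*(-14*log(2) + 7*log(3) + 17 + 7*I*pi)/9


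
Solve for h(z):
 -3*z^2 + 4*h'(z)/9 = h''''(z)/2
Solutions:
 h(z) = C1 + C4*exp(2*3^(1/3)*z/3) + 9*z^3/4 + (C2*sin(3^(5/6)*z/3) + C3*cos(3^(5/6)*z/3))*exp(-3^(1/3)*z/3)


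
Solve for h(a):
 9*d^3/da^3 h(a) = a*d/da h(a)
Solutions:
 h(a) = C1 + Integral(C2*airyai(3^(1/3)*a/3) + C3*airybi(3^(1/3)*a/3), a)


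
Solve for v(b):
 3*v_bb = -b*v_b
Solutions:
 v(b) = C1 + C2*erf(sqrt(6)*b/6)


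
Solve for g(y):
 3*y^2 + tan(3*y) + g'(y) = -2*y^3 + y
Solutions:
 g(y) = C1 - y^4/2 - y^3 + y^2/2 + log(cos(3*y))/3


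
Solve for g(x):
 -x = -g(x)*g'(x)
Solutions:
 g(x) = -sqrt(C1 + x^2)
 g(x) = sqrt(C1 + x^2)


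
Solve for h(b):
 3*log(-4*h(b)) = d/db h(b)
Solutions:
 -Integral(1/(log(-_y) + 2*log(2)), (_y, h(b)))/3 = C1 - b


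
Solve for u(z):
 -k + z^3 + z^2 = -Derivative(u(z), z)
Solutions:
 u(z) = C1 + k*z - z^4/4 - z^3/3


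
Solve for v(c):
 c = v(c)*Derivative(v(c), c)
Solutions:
 v(c) = -sqrt(C1 + c^2)
 v(c) = sqrt(C1 + c^2)


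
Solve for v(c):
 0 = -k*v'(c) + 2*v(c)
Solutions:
 v(c) = C1*exp(2*c/k)


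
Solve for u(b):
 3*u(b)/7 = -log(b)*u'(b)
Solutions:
 u(b) = C1*exp(-3*li(b)/7)


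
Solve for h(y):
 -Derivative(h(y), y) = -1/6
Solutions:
 h(y) = C1 + y/6


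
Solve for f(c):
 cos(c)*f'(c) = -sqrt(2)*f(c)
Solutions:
 f(c) = C1*(sin(c) - 1)^(sqrt(2)/2)/(sin(c) + 1)^(sqrt(2)/2)


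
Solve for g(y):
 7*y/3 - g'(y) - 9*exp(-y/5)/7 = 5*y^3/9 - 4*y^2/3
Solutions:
 g(y) = C1 - 5*y^4/36 + 4*y^3/9 + 7*y^2/6 + 45*exp(-y/5)/7


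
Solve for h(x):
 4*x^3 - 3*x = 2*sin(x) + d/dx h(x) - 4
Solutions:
 h(x) = C1 + x^4 - 3*x^2/2 + 4*x + 2*cos(x)


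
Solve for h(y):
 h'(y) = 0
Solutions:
 h(y) = C1


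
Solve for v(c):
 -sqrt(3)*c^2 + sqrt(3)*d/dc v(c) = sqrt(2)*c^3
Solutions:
 v(c) = C1 + sqrt(6)*c^4/12 + c^3/3


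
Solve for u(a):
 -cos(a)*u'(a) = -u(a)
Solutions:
 u(a) = C1*sqrt(sin(a) + 1)/sqrt(sin(a) - 1)


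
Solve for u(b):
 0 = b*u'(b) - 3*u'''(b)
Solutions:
 u(b) = C1 + Integral(C2*airyai(3^(2/3)*b/3) + C3*airybi(3^(2/3)*b/3), b)


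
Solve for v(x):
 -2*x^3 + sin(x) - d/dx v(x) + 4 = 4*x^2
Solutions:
 v(x) = C1 - x^4/2 - 4*x^3/3 + 4*x - cos(x)


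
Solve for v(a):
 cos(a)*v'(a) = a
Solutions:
 v(a) = C1 + Integral(a/cos(a), a)


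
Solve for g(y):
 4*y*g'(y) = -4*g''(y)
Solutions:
 g(y) = C1 + C2*erf(sqrt(2)*y/2)


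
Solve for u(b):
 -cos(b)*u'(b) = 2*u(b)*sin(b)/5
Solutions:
 u(b) = C1*cos(b)^(2/5)


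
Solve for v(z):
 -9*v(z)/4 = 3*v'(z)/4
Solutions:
 v(z) = C1*exp(-3*z)


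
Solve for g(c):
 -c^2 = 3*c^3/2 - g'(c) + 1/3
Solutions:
 g(c) = C1 + 3*c^4/8 + c^3/3 + c/3


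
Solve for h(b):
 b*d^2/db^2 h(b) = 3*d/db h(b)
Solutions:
 h(b) = C1 + C2*b^4


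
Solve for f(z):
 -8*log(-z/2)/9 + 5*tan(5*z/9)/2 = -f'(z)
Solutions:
 f(z) = C1 + 8*z*log(-z)/9 - 8*z/9 - 8*z*log(2)/9 + 9*log(cos(5*z/9))/2


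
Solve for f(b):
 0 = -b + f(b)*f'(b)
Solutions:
 f(b) = -sqrt(C1 + b^2)
 f(b) = sqrt(C1 + b^2)


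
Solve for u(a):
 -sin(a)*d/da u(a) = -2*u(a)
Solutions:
 u(a) = C1*(cos(a) - 1)/(cos(a) + 1)


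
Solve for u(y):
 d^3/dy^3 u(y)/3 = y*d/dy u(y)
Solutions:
 u(y) = C1 + Integral(C2*airyai(3^(1/3)*y) + C3*airybi(3^(1/3)*y), y)


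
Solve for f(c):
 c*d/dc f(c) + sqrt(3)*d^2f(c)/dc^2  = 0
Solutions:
 f(c) = C1 + C2*erf(sqrt(2)*3^(3/4)*c/6)


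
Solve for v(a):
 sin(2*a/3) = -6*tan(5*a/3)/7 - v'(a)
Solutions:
 v(a) = C1 + 18*log(cos(5*a/3))/35 + 3*cos(2*a/3)/2


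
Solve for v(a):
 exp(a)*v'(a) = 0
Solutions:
 v(a) = C1


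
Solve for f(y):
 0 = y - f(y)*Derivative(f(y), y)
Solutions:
 f(y) = -sqrt(C1 + y^2)
 f(y) = sqrt(C1 + y^2)


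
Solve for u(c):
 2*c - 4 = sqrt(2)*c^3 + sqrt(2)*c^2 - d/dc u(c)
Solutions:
 u(c) = C1 + sqrt(2)*c^4/4 + sqrt(2)*c^3/3 - c^2 + 4*c


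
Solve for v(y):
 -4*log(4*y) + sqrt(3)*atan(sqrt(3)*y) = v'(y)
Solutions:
 v(y) = C1 - 4*y*log(y) - 8*y*log(2) + 4*y + sqrt(3)*(y*atan(sqrt(3)*y) - sqrt(3)*log(3*y^2 + 1)/6)


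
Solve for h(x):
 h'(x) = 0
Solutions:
 h(x) = C1


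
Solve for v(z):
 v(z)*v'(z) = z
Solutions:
 v(z) = -sqrt(C1 + z^2)
 v(z) = sqrt(C1 + z^2)


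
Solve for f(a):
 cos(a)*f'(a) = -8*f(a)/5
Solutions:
 f(a) = C1*(sin(a) - 1)^(4/5)/(sin(a) + 1)^(4/5)


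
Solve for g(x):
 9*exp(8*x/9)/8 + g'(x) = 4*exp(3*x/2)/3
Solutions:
 g(x) = C1 - 81*exp(8*x/9)/64 + 8*exp(3*x/2)/9


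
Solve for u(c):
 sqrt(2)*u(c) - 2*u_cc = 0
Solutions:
 u(c) = C1*exp(-2^(3/4)*c/2) + C2*exp(2^(3/4)*c/2)


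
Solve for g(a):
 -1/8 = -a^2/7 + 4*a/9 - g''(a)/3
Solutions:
 g(a) = C1 + C2*a - a^4/28 + 2*a^3/9 + 3*a^2/16


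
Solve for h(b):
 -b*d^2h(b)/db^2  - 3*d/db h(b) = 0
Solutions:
 h(b) = C1 + C2/b^2


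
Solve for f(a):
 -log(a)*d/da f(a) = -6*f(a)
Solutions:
 f(a) = C1*exp(6*li(a))


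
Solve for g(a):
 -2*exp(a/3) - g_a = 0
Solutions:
 g(a) = C1 - 6*exp(a/3)


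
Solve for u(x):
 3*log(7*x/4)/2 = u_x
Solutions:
 u(x) = C1 + 3*x*log(x)/2 - 3*x*log(2) - 3*x/2 + 3*x*log(7)/2


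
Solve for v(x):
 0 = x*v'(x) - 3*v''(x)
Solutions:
 v(x) = C1 + C2*erfi(sqrt(6)*x/6)


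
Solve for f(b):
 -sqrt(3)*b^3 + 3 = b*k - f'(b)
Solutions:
 f(b) = C1 + sqrt(3)*b^4/4 + b^2*k/2 - 3*b


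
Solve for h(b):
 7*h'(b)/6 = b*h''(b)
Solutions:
 h(b) = C1 + C2*b^(13/6)


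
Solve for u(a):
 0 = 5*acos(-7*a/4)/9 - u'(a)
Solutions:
 u(a) = C1 + 5*a*acos(-7*a/4)/9 + 5*sqrt(16 - 49*a^2)/63


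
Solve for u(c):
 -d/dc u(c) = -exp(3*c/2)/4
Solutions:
 u(c) = C1 + exp(3*c/2)/6


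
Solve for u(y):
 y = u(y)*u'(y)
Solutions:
 u(y) = -sqrt(C1 + y^2)
 u(y) = sqrt(C1 + y^2)


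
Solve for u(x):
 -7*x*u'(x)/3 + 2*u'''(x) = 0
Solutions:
 u(x) = C1 + Integral(C2*airyai(6^(2/3)*7^(1/3)*x/6) + C3*airybi(6^(2/3)*7^(1/3)*x/6), x)


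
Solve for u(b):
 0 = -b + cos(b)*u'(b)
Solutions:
 u(b) = C1 + Integral(b/cos(b), b)


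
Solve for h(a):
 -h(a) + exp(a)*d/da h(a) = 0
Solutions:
 h(a) = C1*exp(-exp(-a))


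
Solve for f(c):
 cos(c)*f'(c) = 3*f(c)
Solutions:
 f(c) = C1*(sin(c) + 1)^(3/2)/(sin(c) - 1)^(3/2)


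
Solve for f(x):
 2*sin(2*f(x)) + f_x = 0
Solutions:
 f(x) = pi - acos((-C1 - exp(8*x))/(C1 - exp(8*x)))/2
 f(x) = acos((-C1 - exp(8*x))/(C1 - exp(8*x)))/2


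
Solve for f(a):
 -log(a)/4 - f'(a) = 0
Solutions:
 f(a) = C1 - a*log(a)/4 + a/4


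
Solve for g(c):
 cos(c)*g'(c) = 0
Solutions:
 g(c) = C1


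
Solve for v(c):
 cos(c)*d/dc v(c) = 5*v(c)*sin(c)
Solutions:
 v(c) = C1/cos(c)^5


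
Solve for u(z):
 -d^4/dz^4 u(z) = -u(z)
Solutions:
 u(z) = C1*exp(-z) + C2*exp(z) + C3*sin(z) + C4*cos(z)


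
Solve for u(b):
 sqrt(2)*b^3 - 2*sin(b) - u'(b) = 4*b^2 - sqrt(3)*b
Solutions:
 u(b) = C1 + sqrt(2)*b^4/4 - 4*b^3/3 + sqrt(3)*b^2/2 + 2*cos(b)


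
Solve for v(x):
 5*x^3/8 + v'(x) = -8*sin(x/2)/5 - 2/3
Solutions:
 v(x) = C1 - 5*x^4/32 - 2*x/3 + 16*cos(x/2)/5


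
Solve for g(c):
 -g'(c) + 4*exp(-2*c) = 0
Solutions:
 g(c) = C1 - 2*exp(-2*c)


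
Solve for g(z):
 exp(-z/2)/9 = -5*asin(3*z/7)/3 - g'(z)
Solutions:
 g(z) = C1 - 5*z*asin(3*z/7)/3 - 5*sqrt(49 - 9*z^2)/9 + 2*exp(-z/2)/9


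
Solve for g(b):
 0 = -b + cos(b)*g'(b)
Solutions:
 g(b) = C1 + Integral(b/cos(b), b)


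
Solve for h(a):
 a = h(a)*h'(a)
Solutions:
 h(a) = -sqrt(C1 + a^2)
 h(a) = sqrt(C1 + a^2)


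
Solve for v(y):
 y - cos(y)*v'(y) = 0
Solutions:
 v(y) = C1 + Integral(y/cos(y), y)


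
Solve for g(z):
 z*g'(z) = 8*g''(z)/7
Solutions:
 g(z) = C1 + C2*erfi(sqrt(7)*z/4)


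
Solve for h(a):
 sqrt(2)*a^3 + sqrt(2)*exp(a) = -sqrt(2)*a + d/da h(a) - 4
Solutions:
 h(a) = C1 + sqrt(2)*a^4/4 + sqrt(2)*a^2/2 + 4*a + sqrt(2)*exp(a)


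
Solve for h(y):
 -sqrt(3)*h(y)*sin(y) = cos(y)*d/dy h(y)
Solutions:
 h(y) = C1*cos(y)^(sqrt(3))


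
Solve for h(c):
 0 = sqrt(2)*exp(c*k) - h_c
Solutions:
 h(c) = C1 + sqrt(2)*exp(c*k)/k


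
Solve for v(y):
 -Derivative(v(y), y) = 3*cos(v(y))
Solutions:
 v(y) = pi - asin((C1 + exp(6*y))/(C1 - exp(6*y)))
 v(y) = asin((C1 + exp(6*y))/(C1 - exp(6*y)))


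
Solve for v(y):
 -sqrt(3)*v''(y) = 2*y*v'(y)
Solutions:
 v(y) = C1 + C2*erf(3^(3/4)*y/3)


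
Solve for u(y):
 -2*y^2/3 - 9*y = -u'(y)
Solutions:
 u(y) = C1 + 2*y^3/9 + 9*y^2/2


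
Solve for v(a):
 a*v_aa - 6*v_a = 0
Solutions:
 v(a) = C1 + C2*a^7


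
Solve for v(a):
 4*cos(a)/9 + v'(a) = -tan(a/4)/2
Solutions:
 v(a) = C1 + 2*log(cos(a/4)) - 4*sin(a)/9


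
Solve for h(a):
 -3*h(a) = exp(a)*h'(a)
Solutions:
 h(a) = C1*exp(3*exp(-a))


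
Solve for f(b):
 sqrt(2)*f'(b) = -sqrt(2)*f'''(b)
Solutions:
 f(b) = C1 + C2*sin(b) + C3*cos(b)


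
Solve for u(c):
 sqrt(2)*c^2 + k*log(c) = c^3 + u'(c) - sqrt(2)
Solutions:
 u(c) = C1 - c^4/4 + sqrt(2)*c^3/3 + c*k*log(c) - c*k + sqrt(2)*c


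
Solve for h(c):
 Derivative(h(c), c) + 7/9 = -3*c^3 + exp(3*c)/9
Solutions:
 h(c) = C1 - 3*c^4/4 - 7*c/9 + exp(3*c)/27


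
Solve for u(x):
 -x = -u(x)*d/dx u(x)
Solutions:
 u(x) = -sqrt(C1 + x^2)
 u(x) = sqrt(C1 + x^2)


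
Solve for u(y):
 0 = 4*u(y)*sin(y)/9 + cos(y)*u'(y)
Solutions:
 u(y) = C1*cos(y)^(4/9)
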